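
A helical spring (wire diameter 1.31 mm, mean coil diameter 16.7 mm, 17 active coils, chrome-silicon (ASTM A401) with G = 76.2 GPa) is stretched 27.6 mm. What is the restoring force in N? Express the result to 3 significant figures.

9.78 N

k = Gd⁴/(8D³N_a) = (76.2×10³)(1.31⁴)/(8·16.7³·17) = 0.35428 N/mm
F = k·δ = 0.35428 × 27.6 = 9.7782 N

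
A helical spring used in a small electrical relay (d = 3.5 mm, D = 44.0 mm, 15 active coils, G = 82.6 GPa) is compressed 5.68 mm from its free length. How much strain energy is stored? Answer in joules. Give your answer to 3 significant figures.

0.0196 J

k = Gd⁴/(8D³N_a) = (82.6×10³)(3.5⁴)/(8·44.0³·15) = 1.2126 N/mm
U = ½kδ² = 0.5 × 1.2126 × 5.68² = 19.56 N·mm = 0.01956 J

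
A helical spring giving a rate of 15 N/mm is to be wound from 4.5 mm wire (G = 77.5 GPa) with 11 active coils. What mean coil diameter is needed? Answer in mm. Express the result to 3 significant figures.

28.9 mm

D = (Gd⁴/(8N_a·k))^(1/3) = (77.5×10³·4.5⁴/(8·11·15))^(1/3)
  = (24075.6)^(1/3) = 28.8753 mm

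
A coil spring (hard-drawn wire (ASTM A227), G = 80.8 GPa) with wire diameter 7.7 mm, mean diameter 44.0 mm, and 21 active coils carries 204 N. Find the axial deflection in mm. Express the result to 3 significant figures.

k = Gd⁴/(8D³N_a) = (80.8×10³)(7.7⁴)/(8·44.0³·21) = 19.848 N/mm
δ = F/k = 204 / 19.848 = 10.278 mm

10.3 mm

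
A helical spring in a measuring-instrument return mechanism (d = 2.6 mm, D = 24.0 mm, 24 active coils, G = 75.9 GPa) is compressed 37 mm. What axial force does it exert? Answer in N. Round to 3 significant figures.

48.4 N

k = Gd⁴/(8D³N_a) = (75.9×10³)(2.6⁴)/(8·24.0³·24) = 1.3068 N/mm
F = k·δ = 1.3068 × 37 = 48.351 N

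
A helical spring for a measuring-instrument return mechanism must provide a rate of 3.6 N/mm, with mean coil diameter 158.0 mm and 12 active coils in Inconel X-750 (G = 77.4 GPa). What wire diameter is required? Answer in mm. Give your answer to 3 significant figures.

11.5 mm

d = (8D³N_a·k / G)^(1/4) = (8·158.0³·12·3.6 / (77.4×10³))^0.25
  = (17612)^0.25 = 11.5200 mm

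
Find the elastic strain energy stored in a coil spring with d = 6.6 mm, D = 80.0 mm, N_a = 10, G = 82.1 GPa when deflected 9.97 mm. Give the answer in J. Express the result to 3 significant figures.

0.189 J

k = Gd⁴/(8D³N_a) = (82.1×10³)(6.6⁴)/(8·80.0³·10) = 3.8033 N/mm
U = ½kδ² = 0.5 × 3.8033 × 9.97² = 189.03 N·mm = 0.18903 J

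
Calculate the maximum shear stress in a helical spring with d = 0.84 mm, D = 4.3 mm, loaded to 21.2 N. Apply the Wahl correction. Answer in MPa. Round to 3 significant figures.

510 MPa

Spring index C = D/d = 4.3/0.84 = 5.1190
K_W = (4C−1)/(4C−4) + 0.615/C = 19.476/16.476 + 0.1201 = 1.3022
τ₀ = 8FD/(πd³) = 8·21.2·4.3/(π·0.84³) = 729.28/1.862 = 391.66 MPa
τ_max = K·τ₀ = 1.3022 × 391.66 = 510.02 MPa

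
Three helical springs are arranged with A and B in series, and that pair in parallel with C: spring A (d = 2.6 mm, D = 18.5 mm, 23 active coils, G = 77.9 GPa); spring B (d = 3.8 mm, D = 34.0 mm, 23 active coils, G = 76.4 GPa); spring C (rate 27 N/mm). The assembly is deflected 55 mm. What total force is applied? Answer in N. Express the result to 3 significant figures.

k_A = Gd⁴/(8D³N_a) = (77.9×10³)(2.6⁴)/(8·18.5³·23) = 3.0556 N/mm
k_B = Gd⁴/(8D³N_a) = (76.4×10³)(3.8⁴)/(8·34.0³·23) = 2.2028 N/mm
Springs A,B series: k_AB = 1/(1/3.0556+1/2.2028) = 1.28 N/mm; parallel with C: k_eq = 1.28+27 = 28.28 N/mm
F = k_eq·δ = 28.28·55 = 1555.4 N

1560 N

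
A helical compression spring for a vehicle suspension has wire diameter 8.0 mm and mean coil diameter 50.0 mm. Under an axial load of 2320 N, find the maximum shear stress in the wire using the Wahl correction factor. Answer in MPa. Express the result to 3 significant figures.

Spring index C = D/d = 50.0/8.0 = 6.2500
K_W = (4C−1)/(4C−4) + 0.615/C = 24.000/21.000 + 0.0984 = 1.2413
τ₀ = 8FD/(πd³) = 8·2320·50.0/(π·8.0³) = 928000/1608.5 = 576.94 MPa
τ_max = K·τ₀ = 1.2413 × 576.94 = 716.13 MPa

716 MPa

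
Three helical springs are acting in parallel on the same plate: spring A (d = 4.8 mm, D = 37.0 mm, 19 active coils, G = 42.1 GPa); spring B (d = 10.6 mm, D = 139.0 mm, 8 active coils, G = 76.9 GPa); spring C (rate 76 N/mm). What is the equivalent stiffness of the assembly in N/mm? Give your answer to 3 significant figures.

84.6 N/mm

k_A = Gd⁴/(8D³N_a) = (42.1×10³)(4.8⁴)/(8·37.0³·19) = 2.9027 N/mm
k_B = Gd⁴/(8D³N_a) = (76.9×10³)(10.6⁴)/(8·139.0³·8) = 5.6484 N/mm
Parallel: k_eq = 2.9027 + 5.6484 + 76 = 84.551 N/mm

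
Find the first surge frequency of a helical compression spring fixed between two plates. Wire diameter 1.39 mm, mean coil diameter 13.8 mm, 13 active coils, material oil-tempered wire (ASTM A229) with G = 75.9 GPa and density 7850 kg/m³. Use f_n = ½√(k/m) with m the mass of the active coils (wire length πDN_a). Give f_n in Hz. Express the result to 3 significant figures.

k = Gd⁴/(8D³N_a) = (75.9×10³)(1.39⁴)/(8·13.8³·13) = 1.0366 N/mm = 1036.6 N/m
Wire length L = πDN_a = π·13.8·13 = 563.6 mm
m = ρ·(πd²/4)·L = 7850 × 1.5175×10⁻⁶ m² × 0.5636 m = 0.0067137 kg
f_n = ½√(k/m) = 0.5·√(1036.6/0.0067137) = 0.5·√(1.5441e+05) = 196.47 Hz

196 Hz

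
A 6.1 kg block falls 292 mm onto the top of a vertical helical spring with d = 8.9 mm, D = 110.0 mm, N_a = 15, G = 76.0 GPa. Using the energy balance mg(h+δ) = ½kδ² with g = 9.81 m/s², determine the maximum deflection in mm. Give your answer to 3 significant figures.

k = Gd⁴/(8D³N_a) = (76.0×10³)(8.9⁴)/(8·110.0³·15) = 2.9855 N/mm
W = mg = 6.1 × 9.81 = 59.841 N
½kδ² − Wδ − Wh = 0 → δ = (W + √(W² + 2kWh))/k
δ = (59.841 + √(3580.9 + 104334))/2.9855 = (59.841 + 328.5)/2.9855 = 130.08 mm

130 mm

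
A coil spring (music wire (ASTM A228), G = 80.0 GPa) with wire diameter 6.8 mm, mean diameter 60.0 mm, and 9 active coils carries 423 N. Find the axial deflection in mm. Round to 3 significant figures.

38.5 mm

k = Gd⁴/(8D³N_a) = (80.0×10³)(6.8⁴)/(8·60.0³·9) = 10.999 N/mm
δ = F/k = 423 / 10.999 = 38.459 mm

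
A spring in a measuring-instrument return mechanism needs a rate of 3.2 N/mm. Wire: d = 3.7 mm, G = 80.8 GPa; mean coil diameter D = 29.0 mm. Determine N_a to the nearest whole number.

N_a = Gd⁴/(8D³k) = (80.8×10³ × 3.7⁴)/(8 × 29.0³ × 3.2)
    = 1.51432e+07 / 624358 = 24.25 → 24 coils

24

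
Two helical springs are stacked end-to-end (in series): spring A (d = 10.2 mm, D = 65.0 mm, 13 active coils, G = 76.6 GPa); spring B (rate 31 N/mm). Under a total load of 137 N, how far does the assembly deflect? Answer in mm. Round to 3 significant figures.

9.14 mm

k_A = Gd⁴/(8D³N_a) = (76.6×10³)(10.2⁴)/(8·65.0³·13) = 29.031 N/mm
Series: 1/k_eq = 1/29.031 + 1/31 = 0.066704; k_eq = 14.991 N/mm
δ = F/k_eq = 137/14.991 = 9.1385 mm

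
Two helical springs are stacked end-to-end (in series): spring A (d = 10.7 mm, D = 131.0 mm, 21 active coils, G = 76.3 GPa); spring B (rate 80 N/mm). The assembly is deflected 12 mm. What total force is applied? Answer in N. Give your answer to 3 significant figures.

k_A = Gd⁴/(8D³N_a) = (76.3×10³)(10.7⁴)/(8·131.0³·21) = 2.6481 N/mm
Series: 1/k_eq = 1/2.6481 + 1/80 = 0.39013; k_eq = 2.5633 N/mm
F = k_eq·δ = 2.5633·12 = 30.759 N

30.8 N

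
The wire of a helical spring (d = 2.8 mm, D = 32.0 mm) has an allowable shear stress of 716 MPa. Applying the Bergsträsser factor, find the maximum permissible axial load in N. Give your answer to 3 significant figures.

C = D/d = 32.0/2.8 = 11.4286
K_B = (4C+2)/(4C−3) = 47.714/42.714 = 1.1171
τ_max = K·8FD/(πd³) → F_max = τ_allow·πd³/(8DK)
F_max = 716·π·2.8³/(8·32.0·1.1171) = 49378/285.97 = 172.67 N

173 N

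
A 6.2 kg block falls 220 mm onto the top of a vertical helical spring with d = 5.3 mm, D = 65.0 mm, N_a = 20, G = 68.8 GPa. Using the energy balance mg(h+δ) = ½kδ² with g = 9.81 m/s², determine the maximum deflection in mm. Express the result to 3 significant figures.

k = Gd⁴/(8D³N_a) = (68.8×10³)(5.3⁴)/(8·65.0³·20) = 1.2355 N/mm
W = mg = 6.2 × 9.81 = 60.822 N
½kδ² − Wδ − Wh = 0 → δ = (W + √(W² + 2kWh))/k
δ = (60.822 + √(3699.3 + 33063.2))/1.2355 = (60.822 + 191.74)/1.2355 = 204.42 mm

204 mm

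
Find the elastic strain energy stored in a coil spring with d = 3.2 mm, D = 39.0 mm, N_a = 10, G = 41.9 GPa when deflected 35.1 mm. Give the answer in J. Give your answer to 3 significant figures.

k = Gd⁴/(8D³N_a) = (41.9×10³)(3.2⁴)/(8·39.0³·10) = 0.92583 N/mm
U = ½kδ² = 0.5 × 0.92583 × 35.1² = 570.31 N·mm = 0.57031 J

0.570 J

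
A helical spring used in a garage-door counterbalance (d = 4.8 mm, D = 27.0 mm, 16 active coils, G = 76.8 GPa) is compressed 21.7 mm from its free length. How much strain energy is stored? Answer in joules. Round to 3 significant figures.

3.81 J

k = Gd⁴/(8D³N_a) = (76.8×10³)(4.8⁴)/(8·27.0³·16) = 16.182 N/mm
U = ½kδ² = 0.5 × 16.182 × 21.7² = 3809.9 N·mm = 3.8099 J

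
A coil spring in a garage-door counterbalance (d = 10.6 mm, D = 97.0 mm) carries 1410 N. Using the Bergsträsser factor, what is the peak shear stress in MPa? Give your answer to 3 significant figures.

Spring index C = D/d = 97.0/10.6 = 9.1509
K_B = (4C+2)/(4C−3) = 38.604/33.604 = 1.1488
τ₀ = 8FD/(πd³) = 8·1410·97.0/(π·10.6³) = 1.09416e+06/3741.7 = 292.42 MPa
τ_max = K·τ₀ = 1.1488 × 292.42 = 335.93 MPa

336 MPa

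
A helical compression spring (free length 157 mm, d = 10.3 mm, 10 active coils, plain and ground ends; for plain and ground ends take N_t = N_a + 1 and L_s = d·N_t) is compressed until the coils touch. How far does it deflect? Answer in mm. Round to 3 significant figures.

N_t = 11; L_s = 10.3·11 = 113.3 mm
δ_solid = L₀ − L_s = 157 − 113.3 = 43.7 mm

43.7 mm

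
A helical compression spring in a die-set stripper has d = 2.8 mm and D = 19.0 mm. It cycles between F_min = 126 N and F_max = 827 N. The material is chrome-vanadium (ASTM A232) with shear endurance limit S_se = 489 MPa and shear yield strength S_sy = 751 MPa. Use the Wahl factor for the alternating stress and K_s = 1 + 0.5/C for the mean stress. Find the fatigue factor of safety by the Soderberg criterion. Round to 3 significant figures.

0.292

C = D/d = 19.0/2.8 = 6.7857; K_W = (4C−1)/(4C−4)+0.615/C = 1.2203; K_s = 1+0.5/C = 1.0737
F_a = (F_max−F_min)/2 = 350.5 N; F_m = (F_max+F_min)/2 = 476.5 N
τ_a = K_W·8F_aD/(πd³) = 1.2203 × 772.52 = 942.67 MPa
τ_m = K_s·8F_mD/(πd³) = 1.0737 × 1050.2 = 1127.6 MPa
Soderberg: 1/n_f = τ_a/S_se + τ_m/S_sy = 942.67/489 + 1127.6/751 = 1.92775 + 1.50148 = 3.4292
n_f = 1/3.4292 = 0.2916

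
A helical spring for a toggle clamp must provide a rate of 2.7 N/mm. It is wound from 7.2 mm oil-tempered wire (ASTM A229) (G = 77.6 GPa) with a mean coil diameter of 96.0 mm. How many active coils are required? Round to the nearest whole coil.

N_a = Gd⁴/(8D³k) = (77.6×10³ × 7.2⁴)/(8 × 96.0³ × 2.7)
    = 2.08541e+08 / 1.91103e+07 = 10.91 → 11 coils

11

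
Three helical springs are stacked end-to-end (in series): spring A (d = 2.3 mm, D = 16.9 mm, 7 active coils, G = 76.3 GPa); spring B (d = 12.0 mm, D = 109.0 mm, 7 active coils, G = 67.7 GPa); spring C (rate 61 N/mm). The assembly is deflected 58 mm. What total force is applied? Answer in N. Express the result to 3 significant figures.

298 N

k_A = Gd⁴/(8D³N_a) = (76.3×10³)(2.3⁴)/(8·16.9³·7) = 7.8993 N/mm
k_B = Gd⁴/(8D³N_a) = (67.7×10³)(12.0⁴)/(8·109.0³·7) = 19.357 N/mm
Series: 1/k_eq = 1/7.8993 + 1/19.357 + 1/61 = 0.19465; k_eq = 5.1375 N/mm
F = k_eq·δ = 5.1375·58 = 297.98 N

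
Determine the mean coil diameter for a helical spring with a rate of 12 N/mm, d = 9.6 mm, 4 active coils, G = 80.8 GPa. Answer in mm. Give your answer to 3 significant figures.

121 mm

D = (Gd⁴/(8N_a·k))^(1/3) = (80.8×10³·9.6⁴/(8·4·12))^(1/3)
  = (1.78717e+06)^(1/3) = 121.3543 mm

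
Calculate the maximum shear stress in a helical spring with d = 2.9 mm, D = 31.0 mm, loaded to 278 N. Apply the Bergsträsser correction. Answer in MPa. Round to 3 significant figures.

Spring index C = D/d = 31.0/2.9 = 10.6897
K_B = (4C+2)/(4C−3) = 44.759/39.759 = 1.1258
τ₀ = 8FD/(πd³) = 8·278·31.0/(π·2.9³) = 68944/76.62 = 899.81 MPa
τ_max = K·τ₀ = 1.1258 × 899.81 = 1013 MPa

1010 MPa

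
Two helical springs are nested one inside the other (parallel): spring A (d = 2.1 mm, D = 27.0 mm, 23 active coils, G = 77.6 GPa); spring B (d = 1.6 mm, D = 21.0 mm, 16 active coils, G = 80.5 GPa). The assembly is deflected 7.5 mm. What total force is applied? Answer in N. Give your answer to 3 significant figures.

6.46 N

k_A = Gd⁴/(8D³N_a) = (77.6×10³)(2.1⁴)/(8·27.0³·23) = 0.41671 N/mm
k_B = Gd⁴/(8D³N_a) = (80.5×10³)(1.6⁴)/(8·21.0³·16) = 0.44505 N/mm
Parallel: k_eq = 0.41671 + 0.44505 = 0.86176 N/mm
F = k_eq·δ = 0.86176·7.5 = 6.4632 N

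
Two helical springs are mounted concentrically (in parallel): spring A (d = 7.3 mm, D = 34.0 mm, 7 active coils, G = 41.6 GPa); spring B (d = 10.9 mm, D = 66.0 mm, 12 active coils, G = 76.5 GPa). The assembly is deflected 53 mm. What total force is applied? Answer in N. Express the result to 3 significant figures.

k_A = Gd⁴/(8D³N_a) = (41.6×10³)(7.3⁴)/(8·34.0³·7) = 53.674 N/mm
k_B = Gd⁴/(8D³N_a) = (76.5×10³)(10.9⁴)/(8·66.0³·12) = 39.126 N/mm
Parallel: k_eq = 53.674 + 39.126 = 92.799 N/mm
F = k_eq·δ = 92.799·53 = 4918.4 N

4920 N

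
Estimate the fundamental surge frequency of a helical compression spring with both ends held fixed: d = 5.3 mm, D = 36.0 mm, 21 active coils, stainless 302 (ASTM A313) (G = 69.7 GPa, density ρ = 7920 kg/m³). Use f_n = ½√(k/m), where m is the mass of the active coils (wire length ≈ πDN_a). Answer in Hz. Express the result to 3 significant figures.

k = Gd⁴/(8D³N_a) = (69.7×10³)(5.3⁴)/(8·36.0³·21) = 7.0165 N/mm = 7016.5 N/m
Wire length L = πDN_a = π·36.0·21 = 2375 mm
m = ρ·(πd²/4)·L = 7920 × 22.062×10⁻⁶ m² × 2.375 m = 0.41499 kg
f_n = ½√(k/m) = 0.5·√(7016.5/0.41499) = 0.5·√(16908) = 65.015 Hz

65.0 Hz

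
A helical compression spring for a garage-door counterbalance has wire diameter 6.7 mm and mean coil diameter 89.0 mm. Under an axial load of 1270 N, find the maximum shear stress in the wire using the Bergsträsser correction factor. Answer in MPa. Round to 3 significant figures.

1050 MPa

Spring index C = D/d = 89.0/6.7 = 13.2836
K_B = (4C+2)/(4C−3) = 55.134/50.134 = 1.0997
τ₀ = 8FD/(πd³) = 8·1270·89.0/(π·6.7³) = 904240/944.87 = 956.99 MPa
τ_max = K·τ₀ = 1.0997 × 956.99 = 1052.4 MPa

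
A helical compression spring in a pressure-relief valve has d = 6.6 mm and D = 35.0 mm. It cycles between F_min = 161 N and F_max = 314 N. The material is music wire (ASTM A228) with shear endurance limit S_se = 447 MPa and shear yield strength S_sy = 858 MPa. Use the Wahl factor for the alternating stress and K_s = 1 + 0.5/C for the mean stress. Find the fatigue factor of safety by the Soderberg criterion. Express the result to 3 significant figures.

6.16

C = D/d = 35.0/6.6 = 5.3030; K_W = (4C−1)/(4C−4)+0.615/C = 1.2903; K_s = 1+0.5/C = 1.0943
F_a = (F_max−F_min)/2 = 76.5 N; F_m = (F_max+F_min)/2 = 237.5 N
τ_a = K_W·8F_aD/(πd³) = 1.2903 × 23.716 = 30.6 MPa
τ_m = K_s·8F_mD/(πd³) = 1.0943 × 73.627 = 80.57 MPa
Soderberg: 1/n_f = τ_a/S_se + τ_m/S_sy = 30.6/447 + 80.57/858 = 0.06846 + 0.09390 = 0.16236
n_f = 1/0.16236 = 6.159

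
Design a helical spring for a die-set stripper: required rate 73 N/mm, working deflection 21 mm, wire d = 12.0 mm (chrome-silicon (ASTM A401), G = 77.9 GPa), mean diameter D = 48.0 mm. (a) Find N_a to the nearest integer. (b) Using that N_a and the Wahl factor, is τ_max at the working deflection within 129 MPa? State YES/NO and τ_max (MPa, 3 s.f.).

(a) 25 coils; (b) NO, τ_max = 152 MPa

N_a = Gd⁴/(8D³k) = (77.9×10³)(12.0⁴)/(8·48.0³·73) = 25.01 → N_a = 25
Actual rate k = Gd⁴/(8D³·25) = 73.031 N/mm
Working load F = kδ = 73.031·21 = 1533.7 N
C = 48.0/12.0 = 4.0000; K_W = (4C−1)/(4C−4)+0.615/C = 1.4038
τ_max = K_W·8FD/(πd³) = 1.4038·108.48 = 152.28 MPa
τ_max > 129 MPa → exceeds allowable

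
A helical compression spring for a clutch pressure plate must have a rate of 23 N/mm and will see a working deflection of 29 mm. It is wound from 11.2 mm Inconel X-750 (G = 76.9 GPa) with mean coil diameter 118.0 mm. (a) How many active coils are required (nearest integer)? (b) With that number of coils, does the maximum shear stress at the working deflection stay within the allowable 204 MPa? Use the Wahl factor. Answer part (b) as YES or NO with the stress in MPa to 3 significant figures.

(a) 4 coils; (b) YES, τ_max = 162 MPa

N_a = Gd⁴/(8D³k) = (76.9×10³)(11.2⁴)/(8·118.0³·23) = 4.003 → N_a = 4
Actual rate k = Gd⁴/(8D³·4) = 23.015 N/mm
Working load F = kδ = 23.015·29 = 667.42 N
C = 118.0/11.2 = 10.5357; K_W = (4C−1)/(4C−4)+0.615/C = 1.1370
τ_max = K_W·8FD/(πd³) = 1.1370·142.75 = 162.31 MPa
τ_max ≤ 204 MPa → acceptable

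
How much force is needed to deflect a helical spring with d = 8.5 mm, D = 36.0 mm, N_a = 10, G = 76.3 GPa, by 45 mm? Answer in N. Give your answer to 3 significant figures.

4800 N

k = Gd⁴/(8D³N_a) = (76.3×10³)(8.5⁴)/(8·36.0³·10) = 106.71 N/mm
F = k·δ = 106.71 × 45 = 4801.9 N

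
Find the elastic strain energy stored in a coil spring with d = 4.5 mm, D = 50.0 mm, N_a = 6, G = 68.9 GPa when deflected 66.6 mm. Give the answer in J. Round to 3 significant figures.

10.4 J

k = Gd⁴/(8D³N_a) = (68.9×10³)(4.5⁴)/(8·50.0³·6) = 4.7089 N/mm
U = ½kδ² = 0.5 × 4.7089 × 66.6² = 10443 N·mm = 10.443 J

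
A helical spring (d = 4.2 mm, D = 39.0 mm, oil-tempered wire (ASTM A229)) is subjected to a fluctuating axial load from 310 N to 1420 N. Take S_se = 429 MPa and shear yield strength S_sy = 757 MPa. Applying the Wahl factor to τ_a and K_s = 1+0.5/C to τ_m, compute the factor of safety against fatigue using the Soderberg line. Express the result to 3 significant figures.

C = D/d = 39.0/4.2 = 9.2857; K_W = (4C−1)/(4C−4)+0.615/C = 1.1567; K_s = 1+0.5/C = 1.0538
F_a = (F_max−F_min)/2 = 555 N; F_m = (F_max+F_min)/2 = 865 N
τ_a = K_W·8F_aD/(πd³) = 1.1567 × 743.96 = 860.57 MPa
τ_m = K_s·8F_mD/(πd³) = 1.0538 × 1159.5 = 1221.9 MPa
Soderberg: 1/n_f = τ_a/S_se + τ_m/S_sy = 860.57/429 + 1221.9/757 = 2.00600 + 1.61419 = 3.6202
n_f = 1/3.6202 = 0.2762

0.276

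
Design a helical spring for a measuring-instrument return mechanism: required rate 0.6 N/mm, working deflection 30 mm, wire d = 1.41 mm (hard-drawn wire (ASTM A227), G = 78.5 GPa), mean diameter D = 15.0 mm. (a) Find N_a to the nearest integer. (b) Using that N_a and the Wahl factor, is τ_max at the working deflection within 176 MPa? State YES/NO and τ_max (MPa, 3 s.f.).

(a) 19 coils; (b) NO, τ_max = 281 MPa

N_a = Gd⁴/(8D³k) = (78.5×10³)(1.41⁴)/(8·15.0³·0.6) = 19.15 → N_a = 19
Actual rate k = Gd⁴/(8D³·19) = 0.60482 N/mm
Working load F = kδ = 0.60482·30 = 18.145 N
C = 15.0/1.41 = 10.6383; K_W = (4C−1)/(4C−4)+0.615/C = 1.1356
τ_max = K_W·8FD/(πd³) = 1.1356·247.24 = 280.78 MPa
τ_max > 176 MPa → exceeds allowable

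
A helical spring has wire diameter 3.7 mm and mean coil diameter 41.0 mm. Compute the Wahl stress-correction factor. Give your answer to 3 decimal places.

1.130

C = D/d = 41.0/3.7 = 11.0811
K_W = (4C−1)/(4C−4) + 0.615/C = 43.324/40.324 + 0.0555 = 1.1299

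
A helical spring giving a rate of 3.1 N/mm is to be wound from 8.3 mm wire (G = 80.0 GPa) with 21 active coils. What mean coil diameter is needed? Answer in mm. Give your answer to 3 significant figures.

D = (Gd⁴/(8N_a·k))^(1/3) = (80.0×10³·8.3⁴/(8·21·3.1))^(1/3)
  = (729006)^(1/3) = 90.0003 mm

90.0 mm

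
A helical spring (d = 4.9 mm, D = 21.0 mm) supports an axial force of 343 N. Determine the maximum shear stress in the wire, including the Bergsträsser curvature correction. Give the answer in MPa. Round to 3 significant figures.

Spring index C = D/d = 21.0/4.9 = 4.2857
K_B = (4C+2)/(4C−3) = 19.143/14.143 = 1.3535
τ₀ = 8FD/(πd³) = 8·343·21.0/(π·4.9³) = 57624/369.61 = 155.91 MPa
τ_max = K·τ₀ = 1.3535 × 155.91 = 211.03 MPa

211 MPa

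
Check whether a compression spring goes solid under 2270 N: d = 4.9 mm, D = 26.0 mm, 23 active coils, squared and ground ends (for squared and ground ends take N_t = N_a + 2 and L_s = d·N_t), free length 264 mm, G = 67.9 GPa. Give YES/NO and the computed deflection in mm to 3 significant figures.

YES, δ = 188 mm

k = Gd⁴/(8D³N_a) = (67.9×10³)(4.9⁴)/(8·26.0³·23) = 12.104 N/mm
N_t = 25; L_s = 4.9·25 = 122.5 mm; δ_solid = L₀ − L_s = 264 − 122.5 = 141.5 mm
δ = F/k = 2270/12.104 = 187.55 mm
δ ≥ δ_solid → spring goes solid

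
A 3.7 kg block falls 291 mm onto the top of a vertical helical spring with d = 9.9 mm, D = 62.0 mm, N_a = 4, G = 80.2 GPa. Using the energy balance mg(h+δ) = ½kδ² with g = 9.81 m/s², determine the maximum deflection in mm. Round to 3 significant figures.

k = Gd⁴/(8D³N_a) = (80.2×10³)(9.9⁴)/(8·62.0³·4) = 101.02 N/mm
W = mg = 3.7 × 9.81 = 36.297 N
½kδ² − Wδ − Wh = 0 → δ = (W + √(W² + 2kWh))/k
δ = (36.297 + √(1317.5 + 2.13395e+06))/101.02 = (36.297 + 1461.3)/101.02 = 14.825 mm

14.8 mm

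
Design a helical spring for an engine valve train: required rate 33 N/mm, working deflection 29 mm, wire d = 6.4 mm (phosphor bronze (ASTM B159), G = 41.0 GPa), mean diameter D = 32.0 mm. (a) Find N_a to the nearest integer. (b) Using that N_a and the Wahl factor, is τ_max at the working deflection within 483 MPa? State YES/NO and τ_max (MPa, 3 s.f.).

(a) 8 coils; (b) YES, τ_max = 387 MPa

N_a = Gd⁴/(8D³k) = (41.0×10³)(6.4⁴)/(8·32.0³·33) = 7.952 → N_a = 8
Actual rate k = Gd⁴/(8D³·8) = 32.8 N/mm
Working load F = kδ = 32.8·29 = 951.2 N
C = 32.0/6.4 = 5.0000; K_W = (4C−1)/(4C−4)+0.615/C = 1.3105
τ_max = K_W·8FD/(πd³) = 1.3105·295.68 = 387.49 MPa
τ_max ≤ 483 MPa → acceptable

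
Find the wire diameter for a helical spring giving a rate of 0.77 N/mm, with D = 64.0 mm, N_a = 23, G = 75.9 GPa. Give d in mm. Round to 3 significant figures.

d = (8D³N_a·k / G)^(1/4) = (8·64.0³·23·0.77 / (75.9×10³))^0.25
  = (489.34)^0.25 = 4.7033 mm

4.70 mm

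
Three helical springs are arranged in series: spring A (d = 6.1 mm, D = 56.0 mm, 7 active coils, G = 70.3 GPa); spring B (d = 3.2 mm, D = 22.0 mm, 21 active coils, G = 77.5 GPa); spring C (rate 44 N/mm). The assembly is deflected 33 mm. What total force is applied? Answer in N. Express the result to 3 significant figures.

k_A = Gd⁴/(8D³N_a) = (70.3×10³)(6.1⁴)/(8·56.0³·7) = 9.8974 N/mm
k_B = Gd⁴/(8D³N_a) = (77.5×10³)(3.2⁴)/(8·22.0³·21) = 4.5428 N/mm
Series: 1/k_eq = 1/9.8974 + 1/4.5428 + 1/44 = 0.34389; k_eq = 2.9079 N/mm
F = k_eq·δ = 2.9079·33 = 95.96 N

96.0 N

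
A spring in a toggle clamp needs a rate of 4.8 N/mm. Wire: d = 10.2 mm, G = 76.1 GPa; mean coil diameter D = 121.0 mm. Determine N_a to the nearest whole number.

12

N_a = Gd⁴/(8D³k) = (76.1×10³ × 10.2⁴)/(8 × 121.0³ × 4.8)
    = 8.23731e+08 / 6.80279e+07 = 12.11 → 12 coils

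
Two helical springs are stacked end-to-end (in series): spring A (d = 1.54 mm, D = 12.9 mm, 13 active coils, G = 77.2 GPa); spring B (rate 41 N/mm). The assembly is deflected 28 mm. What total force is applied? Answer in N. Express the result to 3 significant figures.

k_A = Gd⁴/(8D³N_a) = (77.2×10³)(1.54⁴)/(8·12.9³·13) = 1.9449 N/mm
Series: 1/k_eq = 1/1.9449 + 1/41 = 0.53855; k_eq = 1.8568 N/mm
F = k_eq·δ = 1.8568·28 = 51.991 N

52.0 N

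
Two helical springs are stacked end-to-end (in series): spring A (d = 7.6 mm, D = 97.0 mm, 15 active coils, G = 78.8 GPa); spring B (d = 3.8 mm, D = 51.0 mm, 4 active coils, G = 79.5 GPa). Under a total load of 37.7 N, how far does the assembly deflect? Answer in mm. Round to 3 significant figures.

k_A = Gd⁴/(8D³N_a) = (78.8×10³)(7.6⁴)/(8·97.0³·15) = 2.4004 N/mm
k_B = Gd⁴/(8D³N_a) = (79.5×10³)(3.8⁴)/(8·51.0³·4) = 3.9052 N/mm
Series: 1/k_eq = 1/2.4004 + 1/3.9052 = 0.67267; k_eq = 1.4866 N/mm
δ = F/k_eq = 37.7/1.4866 = 25.36 mm

25.4 mm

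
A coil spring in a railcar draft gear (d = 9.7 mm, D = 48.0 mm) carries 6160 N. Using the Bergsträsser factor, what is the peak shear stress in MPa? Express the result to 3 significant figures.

Spring index C = D/d = 48.0/9.7 = 4.9485
K_B = (4C+2)/(4C−3) = 21.794/16.794 = 1.2977
τ₀ = 8FD/(πd³) = 8·6160·48.0/(π·9.7³) = 2.36544e+06/2867.2 = 824.99 MPa
τ_max = K·τ₀ = 1.2977 × 824.99 = 1070.6 MPa

1070 MPa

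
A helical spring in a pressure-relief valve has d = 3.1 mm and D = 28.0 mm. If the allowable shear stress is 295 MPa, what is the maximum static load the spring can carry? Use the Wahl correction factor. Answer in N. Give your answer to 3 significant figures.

C = D/d = 28.0/3.1 = 9.0323
K_W = (4C−1)/(4C−4) + 0.615/C = 35.129/32.129 + 0.0681 = 1.1615
τ_max = K·8FD/(πd³) → F_max = τ_allow·πd³/(8DK)
F_max = 295·π·3.1³/(8·28.0·1.1615) = 27609/260.17 = 106.12 N

106 N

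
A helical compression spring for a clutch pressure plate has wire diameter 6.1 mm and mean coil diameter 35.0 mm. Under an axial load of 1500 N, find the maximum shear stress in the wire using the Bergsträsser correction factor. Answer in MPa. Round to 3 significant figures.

737 MPa

Spring index C = D/d = 35.0/6.1 = 5.7377
K_B = (4C+2)/(4C−3) = 24.951/19.951 = 1.2506
τ₀ = 8FD/(πd³) = 8·1500·35.0/(π·6.1³) = 420000/713.08 = 588.99 MPa
τ_max = K·τ₀ = 1.2506 × 588.99 = 736.6 MPa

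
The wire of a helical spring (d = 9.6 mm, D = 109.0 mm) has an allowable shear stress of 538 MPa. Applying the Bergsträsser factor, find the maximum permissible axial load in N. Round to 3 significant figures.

1530 N

C = D/d = 109.0/9.6 = 11.3542
K_B = (4C+2)/(4C−3) = 47.417/42.417 = 1.1179
τ_max = K·8FD/(πd³) → F_max = τ_allow·πd³/(8DK)
F_max = 538·π·9.6³/(8·109.0·1.1179) = 1.4954e+06/974.79 = 1534 N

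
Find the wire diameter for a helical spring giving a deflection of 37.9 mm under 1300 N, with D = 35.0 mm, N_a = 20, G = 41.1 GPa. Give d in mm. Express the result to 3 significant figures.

8.70 mm

Required rate k = F/δ = 1300/37.9 = 34.301 N/mm
d = (8D³N_a·k / G)^(1/4) = (8·35.0³·20·34.301 / (41.1×10³))^0.25
  = (5725.1)^0.25 = 8.6985 mm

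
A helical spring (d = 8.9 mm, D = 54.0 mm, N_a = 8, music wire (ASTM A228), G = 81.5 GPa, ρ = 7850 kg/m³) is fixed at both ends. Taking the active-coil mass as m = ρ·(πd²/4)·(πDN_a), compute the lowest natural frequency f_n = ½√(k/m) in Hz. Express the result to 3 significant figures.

138 Hz

k = Gd⁴/(8D³N_a) = (81.5×10³)(8.9⁴)/(8·54.0³·8) = 50.741 N/mm = 50741 N/m
Wire length L = πDN_a = π·54.0·8 = 1357.2 mm
m = ρ·(πd²/4)·L = 7850 × 62.211×10⁻⁶ m² × 1.3572 m = 0.66279 kg
f_n = ½√(k/m) = 0.5·√(50741/0.66279) = 0.5·√(76557) = 138.34 Hz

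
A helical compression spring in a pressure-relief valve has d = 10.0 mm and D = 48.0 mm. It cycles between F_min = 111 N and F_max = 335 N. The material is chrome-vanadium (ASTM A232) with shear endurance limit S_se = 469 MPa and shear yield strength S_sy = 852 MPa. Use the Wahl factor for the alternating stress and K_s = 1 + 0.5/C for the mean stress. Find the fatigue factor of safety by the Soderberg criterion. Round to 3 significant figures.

C = D/d = 48.0/10.0 = 4.8000; K_W = (4C−1)/(4C−4)+0.615/C = 1.3255; K_s = 1+0.5/C = 1.1042
F_a = (F_max−F_min)/2 = 112 N; F_m = (F_max+F_min)/2 = 223 N
τ_a = K_W·8F_aD/(πd³) = 1.3255 × 13.69 = 18.146 MPa
τ_m = K_s·8F_mD/(πd³) = 1.1042 × 27.258 = 30.097 MPa
Soderberg: 1/n_f = τ_a/S_se + τ_m/S_sy = 18.146/469 + 30.097/852 = 0.03869 + 0.03532 = 0.074015
n_f = 1/0.074015 = 13.51

13.5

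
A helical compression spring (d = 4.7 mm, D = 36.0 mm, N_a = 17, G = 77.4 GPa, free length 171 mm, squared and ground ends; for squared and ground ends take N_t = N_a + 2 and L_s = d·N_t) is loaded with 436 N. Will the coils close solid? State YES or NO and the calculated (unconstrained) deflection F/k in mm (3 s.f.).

k = Gd⁴/(8D³N_a) = (77.4×10³)(4.7⁴)/(8·36.0³·17) = 5.9523 N/mm
N_t = 19; L_s = 4.7·19 = 89.3 mm; δ_solid = L₀ − L_s = 171 − 89.3 = 81.7 mm
δ = F/k = 436/5.9523 = 73.249 mm
δ < δ_solid → spring does not go solid

NO, δ = 73.2 mm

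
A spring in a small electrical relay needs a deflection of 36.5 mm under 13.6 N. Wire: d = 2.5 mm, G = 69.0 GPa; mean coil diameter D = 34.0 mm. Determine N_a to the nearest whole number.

23

Required rate k = F/δ = 13.6/36.5 = 0.3726 N/mm
N_a = Gd⁴/(8D³k) = (69.0×10³ × 2.5⁴)/(8 × 34.0³ × 0.3726)
    = 2.69531e+06 / 117158 = 23.01 → 23 coils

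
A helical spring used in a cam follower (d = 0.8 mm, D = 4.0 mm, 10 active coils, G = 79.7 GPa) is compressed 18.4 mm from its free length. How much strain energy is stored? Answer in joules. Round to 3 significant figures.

1.08 J

k = Gd⁴/(8D³N_a) = (79.7×10³)(0.8⁴)/(8·4.0³·10) = 6.376 N/mm
U = ½kδ² = 0.5 × 6.376 × 18.4² = 1079.3 N·mm = 1.0793 J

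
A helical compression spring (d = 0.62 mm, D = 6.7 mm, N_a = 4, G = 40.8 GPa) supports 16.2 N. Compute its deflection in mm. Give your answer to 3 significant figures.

25.9 mm

k = Gd⁴/(8D³N_a) = (40.8×10³)(0.62⁴)/(8·6.7³·4) = 0.6264 N/mm
δ = F/k = 16.2 / 0.6264 = 25.862 mm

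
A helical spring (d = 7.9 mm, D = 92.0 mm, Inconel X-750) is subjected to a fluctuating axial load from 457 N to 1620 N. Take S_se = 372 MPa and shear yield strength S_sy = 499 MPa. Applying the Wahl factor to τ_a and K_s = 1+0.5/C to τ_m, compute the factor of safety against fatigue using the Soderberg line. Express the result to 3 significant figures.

0.536

C = D/d = 92.0/7.9 = 11.6456; K_W = (4C−1)/(4C−4)+0.615/C = 1.1233; K_s = 1+0.5/C = 1.0429
F_a = (F_max−F_min)/2 = 581.5 N; F_m = (F_max+F_min)/2 = 1038.5 N
τ_a = K_W·8F_aD/(πd³) = 1.1233 × 276.31 = 310.37 MPa
τ_m = K_s·8F_mD/(πd³) = 1.0429 × 493.46 = 514.65 MPa
Soderberg: 1/n_f = τ_a/S_se + τ_m/S_sy = 310.37/372 + 514.65/499 = 0.83432 + 1.03136 = 1.8657
n_f = 1/1.8657 = 0.536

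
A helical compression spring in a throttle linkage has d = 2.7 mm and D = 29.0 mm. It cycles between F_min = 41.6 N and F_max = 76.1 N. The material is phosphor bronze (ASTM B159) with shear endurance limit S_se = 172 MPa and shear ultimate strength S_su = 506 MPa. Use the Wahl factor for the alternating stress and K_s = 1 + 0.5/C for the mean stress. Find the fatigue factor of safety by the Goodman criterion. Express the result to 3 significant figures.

1.13

C = D/d = 29.0/2.7 = 10.7407; K_W = (4C−1)/(4C−4)+0.615/C = 1.1343; K_s = 1+0.5/C = 1.0466
F_a = (F_max−F_min)/2 = 17.25 N; F_m = (F_max+F_min)/2 = 58.85 N
τ_a = K_W·8F_aD/(πd³) = 1.1343 × 64.72 = 73.409 MPa
τ_m = K_s·8F_mD/(πd³) = 1.0466 × 220.8 = 231.08 MPa
Goodman: 1/n_f = τ_a/S_se + τ_m/S_su = 73.409/172 + 231.08/506 = 0.42679 + 0.45667 = 0.88346
n_f = 1/0.88346 = 1.132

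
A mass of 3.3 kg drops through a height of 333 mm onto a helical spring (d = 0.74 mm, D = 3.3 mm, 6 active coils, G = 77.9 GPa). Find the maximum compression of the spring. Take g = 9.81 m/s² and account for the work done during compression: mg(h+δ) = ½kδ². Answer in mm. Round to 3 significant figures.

42.4 mm

k = Gd⁴/(8D³N_a) = (77.9×10³)(0.74⁴)/(8·3.3³·6) = 13.542 N/mm
W = mg = 3.3 × 9.81 = 32.373 N
½kδ² − Wδ − Wh = 0 → δ = (W + √(W² + 2kWh))/k
δ = (32.373 + √(1048 + 291970))/13.542 = (32.373 + 541.31)/13.542 = 42.364 mm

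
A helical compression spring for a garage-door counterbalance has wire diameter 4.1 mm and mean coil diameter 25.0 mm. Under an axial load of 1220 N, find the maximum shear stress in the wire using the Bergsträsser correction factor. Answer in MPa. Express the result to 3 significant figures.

1390 MPa

Spring index C = D/d = 25.0/4.1 = 6.0976
K_B = (4C+2)/(4C−3) = 26.390/21.390 = 1.2338
τ₀ = 8FD/(πd³) = 8·1220·25.0/(π·4.1³) = 244000/216.52 = 1126.9 MPa
τ_max = K·τ₀ = 1.2338 × 1126.9 = 1390.3 MPa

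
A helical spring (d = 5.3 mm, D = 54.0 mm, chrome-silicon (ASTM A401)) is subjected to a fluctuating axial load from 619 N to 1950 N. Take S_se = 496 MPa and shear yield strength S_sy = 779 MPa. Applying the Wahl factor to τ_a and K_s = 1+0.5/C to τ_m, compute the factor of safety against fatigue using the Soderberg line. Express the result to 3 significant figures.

0.332

C = D/d = 54.0/5.3 = 10.1887; K_W = (4C−1)/(4C−4)+0.615/C = 1.1420; K_s = 1+0.5/C = 1.0491
F_a = (F_max−F_min)/2 = 665.5 N; F_m = (F_max+F_min)/2 = 1284.5 N
τ_a = K_W·8F_aD/(πd³) = 1.1420 × 614.69 = 701.96 MPa
τ_m = K_s·8F_mD/(πd³) = 1.0491 × 1186.4 = 1244.6 MPa
Soderberg: 1/n_f = τ_a/S_se + τ_m/S_sy = 701.96/496 + 1244.6/779 = 1.41525 + 1.59775 = 3.013
n_f = 1/3.013 = 0.3319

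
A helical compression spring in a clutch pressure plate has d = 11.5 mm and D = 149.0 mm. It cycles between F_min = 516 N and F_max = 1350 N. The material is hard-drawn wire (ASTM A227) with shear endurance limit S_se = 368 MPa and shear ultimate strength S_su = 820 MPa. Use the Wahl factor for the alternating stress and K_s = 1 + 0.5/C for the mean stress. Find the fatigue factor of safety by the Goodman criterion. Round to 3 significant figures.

1.64

C = D/d = 149.0/11.5 = 12.9565; K_W = (4C−1)/(4C−4)+0.615/C = 1.1102; K_s = 1+0.5/C = 1.0386
F_a = (F_max−F_min)/2 = 417 N; F_m = (F_max+F_min)/2 = 933 N
τ_a = K_W·8F_aD/(πd³) = 1.1102 × 104.03 = 115.5 MPa
τ_m = K_s·8F_mD/(πd³) = 1.0386 × 232.76 = 241.75 MPa
Goodman: 1/n_f = τ_a/S_se + τ_m/S_su = 115.5/368 + 241.75/820 = 0.31385 + 0.29481 = 0.60866
n_f = 1/0.60866 = 1.643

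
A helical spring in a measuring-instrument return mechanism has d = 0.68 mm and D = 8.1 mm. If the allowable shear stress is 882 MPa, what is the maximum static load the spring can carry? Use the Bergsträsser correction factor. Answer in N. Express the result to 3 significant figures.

C = D/d = 8.1/0.68 = 11.9118
K_B = (4C+2)/(4C−3) = 49.647/44.647 = 1.1120
τ_max = K·8FD/(πd³) → F_max = τ_allow·πd³/(8DK)
F_max = 882·π·0.68³/(8·8.1·1.1120) = 871.25/72.057 = 12.091 N

12.1 N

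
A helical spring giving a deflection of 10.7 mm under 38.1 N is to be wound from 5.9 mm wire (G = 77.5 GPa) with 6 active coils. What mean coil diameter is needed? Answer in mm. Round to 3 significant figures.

Required rate k = F/δ = 38.1/10.7 = 3.5607 N/mm
D = (Gd⁴/(8N_a·k))^(1/3) = (77.5×10³·5.9⁴/(8·6·3.5607))^(1/3)
  = (549449)^(1/3) = 81.9048 mm

81.9 mm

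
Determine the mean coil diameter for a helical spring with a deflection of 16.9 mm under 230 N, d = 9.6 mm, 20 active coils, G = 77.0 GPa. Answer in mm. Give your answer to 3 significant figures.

67.0 mm

Required rate k = F/δ = 230/16.9 = 13.609 N/mm
D = (Gd⁴/(8N_a·k))^(1/3) = (77.0×10³·9.6⁴/(8·20·13.609))^(1/3)
  = (300341)^(1/3) = 66.9686 mm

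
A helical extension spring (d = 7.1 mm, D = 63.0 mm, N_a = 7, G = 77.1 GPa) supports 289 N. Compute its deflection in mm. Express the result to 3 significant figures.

20.7 mm

k = Gd⁴/(8D³N_a) = (77.1×10³)(7.1⁴)/(8·63.0³·7) = 13.992 N/mm
δ = F/k = 289 / 13.992 = 20.655 mm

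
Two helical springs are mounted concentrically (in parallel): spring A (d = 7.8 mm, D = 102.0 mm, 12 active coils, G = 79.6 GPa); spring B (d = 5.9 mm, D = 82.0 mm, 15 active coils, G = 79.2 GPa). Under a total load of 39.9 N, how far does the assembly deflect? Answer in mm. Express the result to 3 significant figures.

k_A = Gd⁴/(8D³N_a) = (79.6×10³)(7.8⁴)/(8·102.0³·12) = 2.8921 N/mm
k_B = Gd⁴/(8D³N_a) = (79.2×10³)(5.9⁴)/(8·82.0³·15) = 1.4505 N/mm
Parallel: k_eq = 2.8921 + 1.4505 = 4.3426 N/mm
δ = F/k_eq = 39.9/4.3426 = 9.188 mm

9.19 mm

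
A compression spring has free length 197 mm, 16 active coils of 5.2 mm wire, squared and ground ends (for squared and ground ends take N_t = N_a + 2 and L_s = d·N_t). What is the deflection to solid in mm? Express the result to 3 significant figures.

N_t = 18; L_s = 5.2·18 = 93.6 mm
δ_solid = L₀ − L_s = 197 − 93.6 = 103.4 mm

103 mm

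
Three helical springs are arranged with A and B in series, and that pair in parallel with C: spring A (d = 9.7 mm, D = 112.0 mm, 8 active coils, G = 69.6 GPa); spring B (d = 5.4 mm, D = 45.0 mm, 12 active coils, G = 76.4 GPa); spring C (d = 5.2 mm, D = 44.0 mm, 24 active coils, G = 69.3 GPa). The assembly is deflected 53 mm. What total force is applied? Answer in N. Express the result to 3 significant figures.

k_A = Gd⁴/(8D³N_a) = (69.6×10³)(9.7⁴)/(8·112.0³·8) = 6.8527 N/mm
k_B = Gd⁴/(8D³N_a) = (76.4×10³)(5.4⁴)/(8·45.0³·12) = 7.4261 N/mm
k_C = Gd⁴/(8D³N_a) = (69.3×10³)(5.2⁴)/(8·44.0³·24) = 3.098 N/mm
Springs A,B series: k_AB = 1/(1/6.8527+1/7.4261) = 3.5639 N/mm; parallel with C: k_eq = 3.5639+3.098 = 6.662 N/mm
F = k_eq·δ = 6.662·53 = 353.09 N

353 N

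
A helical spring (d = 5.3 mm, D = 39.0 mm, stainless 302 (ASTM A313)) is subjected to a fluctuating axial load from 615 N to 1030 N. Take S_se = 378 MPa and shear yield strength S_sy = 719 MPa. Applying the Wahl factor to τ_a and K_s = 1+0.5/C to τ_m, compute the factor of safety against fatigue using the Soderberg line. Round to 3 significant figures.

0.797

C = D/d = 39.0/5.3 = 7.3585; K_W = (4C−1)/(4C−4)+0.615/C = 1.2015; K_s = 1+0.5/C = 1.0679
F_a = (F_max−F_min)/2 = 207.5 N; F_m = (F_max+F_min)/2 = 822.5 N
τ_a = K_W·8F_aD/(πd³) = 1.2015 × 138.42 = 166.31 MPa
τ_m = K_s·8F_mD/(πd³) = 1.0679 × 548.67 = 585.95 MPa
Soderberg: 1/n_f = τ_a/S_se + τ_m/S_sy = 166.31/378 + 585.95/719 = 0.43998 + 0.81496 = 1.2549
n_f = 1/1.2549 = 0.7968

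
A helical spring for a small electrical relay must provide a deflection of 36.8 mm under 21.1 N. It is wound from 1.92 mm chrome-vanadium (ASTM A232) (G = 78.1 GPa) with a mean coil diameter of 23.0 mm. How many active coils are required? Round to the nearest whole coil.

Required rate k = F/δ = 21.1/36.8 = 0.57337 N/mm
N_a = Gd⁴/(8D³k) = (78.1×10³ × 1.92⁴)/(8 × 23.0³ × 0.57337)
    = 1.06134e+06 / 55809.5 = 19.02 → 19 coils

19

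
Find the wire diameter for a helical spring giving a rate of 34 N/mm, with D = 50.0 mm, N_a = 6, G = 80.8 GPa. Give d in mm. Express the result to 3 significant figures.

d = (8D³N_a·k / G)^(1/4) = (8·50.0³·6·34 / (80.8×10³))^0.25
  = (2524.8)^0.25 = 7.0885 mm

7.09 mm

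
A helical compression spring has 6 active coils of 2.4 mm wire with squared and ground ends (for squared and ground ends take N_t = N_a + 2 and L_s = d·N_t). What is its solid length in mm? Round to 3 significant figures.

squared and ground ends: N_t = N_a + 2 = 6 + 2 = 8
L_s = d·N_t = 2.4 × 8 = 19.2 mm

19.2 mm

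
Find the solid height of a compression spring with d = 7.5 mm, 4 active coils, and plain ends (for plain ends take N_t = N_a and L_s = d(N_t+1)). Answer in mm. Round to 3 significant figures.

plain ends: N_t = N_a = 4
L_s = d·(N_t+1) = 7.5 × 5 = 37.5 mm

37.5 mm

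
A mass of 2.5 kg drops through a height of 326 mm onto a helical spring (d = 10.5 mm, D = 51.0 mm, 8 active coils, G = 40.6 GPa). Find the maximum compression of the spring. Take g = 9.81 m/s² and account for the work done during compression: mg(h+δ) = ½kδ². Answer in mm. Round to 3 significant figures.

k = Gd⁴/(8D³N_a) = (40.6×10³)(10.5⁴)/(8·51.0³·8) = 58.129 N/mm
W = mg = 2.5 × 9.81 = 24.525 N
½kδ² − Wδ − Wh = 0 → δ = (W + √(W² + 2kWh))/k
δ = (24.525 + √(601.48 + 929500))/58.129 = (24.525 + 964.42)/58.129 = 17.013 mm

17.0 mm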